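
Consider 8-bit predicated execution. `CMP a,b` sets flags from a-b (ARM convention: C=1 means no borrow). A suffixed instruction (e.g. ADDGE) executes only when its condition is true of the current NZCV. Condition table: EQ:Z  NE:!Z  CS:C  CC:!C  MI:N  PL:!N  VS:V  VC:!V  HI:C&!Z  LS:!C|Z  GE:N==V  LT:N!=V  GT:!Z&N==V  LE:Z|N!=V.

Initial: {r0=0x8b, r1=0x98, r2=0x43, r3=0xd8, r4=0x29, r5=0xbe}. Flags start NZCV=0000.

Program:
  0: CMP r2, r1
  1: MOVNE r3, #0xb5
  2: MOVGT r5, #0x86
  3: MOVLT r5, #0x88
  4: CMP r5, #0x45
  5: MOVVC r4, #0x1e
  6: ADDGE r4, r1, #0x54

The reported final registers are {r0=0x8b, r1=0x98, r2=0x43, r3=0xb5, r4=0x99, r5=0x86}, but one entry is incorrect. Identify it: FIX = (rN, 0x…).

[0] flags=1001 → (cmp)
[1] flags=1001 NE?T → r3=0xb5
[2] flags=1001 GT?T → r5=0x86
[3] flags=1001 LT?F → skip
[4] flags=0011 → (cmp)
[5] flags=0011 VC?F → skip
[6] flags=0011 GE?F → skip

FIX = (r4, 0x29)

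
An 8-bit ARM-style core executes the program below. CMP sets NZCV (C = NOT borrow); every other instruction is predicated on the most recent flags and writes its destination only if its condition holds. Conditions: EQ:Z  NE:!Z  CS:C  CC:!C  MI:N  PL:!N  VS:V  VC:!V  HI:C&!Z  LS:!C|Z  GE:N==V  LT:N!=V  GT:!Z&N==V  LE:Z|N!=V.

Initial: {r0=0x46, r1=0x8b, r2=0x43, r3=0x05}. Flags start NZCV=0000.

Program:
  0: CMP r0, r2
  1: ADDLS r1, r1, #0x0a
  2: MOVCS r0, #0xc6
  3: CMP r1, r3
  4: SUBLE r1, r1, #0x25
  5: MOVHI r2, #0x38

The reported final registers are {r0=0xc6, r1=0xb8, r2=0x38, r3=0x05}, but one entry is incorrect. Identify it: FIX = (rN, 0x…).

FIX = (r1, 0x66)

[0] flags=0010 → (cmp)
[1] flags=0010 LS?F → skip
[2] flags=0010 CS?T → r0=0xc6
[3] flags=1010 → (cmp)
[4] flags=1010 LE?T → r1=0x66
[5] flags=1010 HI?T → r2=0x38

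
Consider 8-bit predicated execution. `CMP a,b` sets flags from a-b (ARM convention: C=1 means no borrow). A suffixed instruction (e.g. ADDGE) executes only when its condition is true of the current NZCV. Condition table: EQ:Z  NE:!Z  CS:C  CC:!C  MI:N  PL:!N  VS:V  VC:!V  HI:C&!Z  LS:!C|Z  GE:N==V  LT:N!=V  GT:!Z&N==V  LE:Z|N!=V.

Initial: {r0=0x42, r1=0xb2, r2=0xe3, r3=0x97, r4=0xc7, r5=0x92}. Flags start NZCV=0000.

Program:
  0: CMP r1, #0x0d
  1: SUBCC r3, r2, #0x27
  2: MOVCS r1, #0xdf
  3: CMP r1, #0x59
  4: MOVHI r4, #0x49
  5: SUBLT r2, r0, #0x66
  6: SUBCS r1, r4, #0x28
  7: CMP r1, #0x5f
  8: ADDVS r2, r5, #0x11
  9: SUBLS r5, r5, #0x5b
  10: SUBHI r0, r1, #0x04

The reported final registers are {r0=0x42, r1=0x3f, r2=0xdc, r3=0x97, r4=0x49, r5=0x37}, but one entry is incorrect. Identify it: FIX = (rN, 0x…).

FIX = (r1, 0x21)

[0] flags=1010 → (cmp)
[1] flags=1010 CC?F → skip
[2] flags=1010 CS?T → r1=0xdf
[3] flags=1010 → (cmp)
[4] flags=1010 HI?T → r4=0x49
[5] flags=1010 LT?T → r2=0xdc
[6] flags=1010 CS?T → r1=0x21
[7] flags=1000 → (cmp)
[8] flags=1000 VS?F → skip
[9] flags=1000 LS?T → r5=0x37
[10] flags=1000 HI?F → skip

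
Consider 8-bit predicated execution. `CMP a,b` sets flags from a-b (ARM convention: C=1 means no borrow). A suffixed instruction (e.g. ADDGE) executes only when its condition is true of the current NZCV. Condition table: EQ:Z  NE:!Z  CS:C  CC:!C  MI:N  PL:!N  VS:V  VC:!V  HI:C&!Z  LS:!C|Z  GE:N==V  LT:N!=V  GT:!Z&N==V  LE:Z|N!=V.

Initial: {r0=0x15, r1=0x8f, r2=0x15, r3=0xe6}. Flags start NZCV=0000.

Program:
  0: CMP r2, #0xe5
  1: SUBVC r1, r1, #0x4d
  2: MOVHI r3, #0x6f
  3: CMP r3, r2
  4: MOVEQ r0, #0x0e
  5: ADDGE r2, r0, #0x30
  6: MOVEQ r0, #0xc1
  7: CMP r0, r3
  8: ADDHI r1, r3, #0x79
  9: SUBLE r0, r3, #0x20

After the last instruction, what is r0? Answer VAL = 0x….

VAL = 0x15

[0] flags=0000 → (cmp)
[1] flags=0000 VC?T → r1=0x42
[2] flags=0000 HI?F → skip
[3] flags=1010 → (cmp)
[4] flags=1010 EQ?F → skip
[5] flags=1010 GE?F → skip
[6] flags=1010 EQ?F → skip
[7] flags=0000 → (cmp)
[8] flags=0000 HI?F → skip
[9] flags=0000 LE?F → skip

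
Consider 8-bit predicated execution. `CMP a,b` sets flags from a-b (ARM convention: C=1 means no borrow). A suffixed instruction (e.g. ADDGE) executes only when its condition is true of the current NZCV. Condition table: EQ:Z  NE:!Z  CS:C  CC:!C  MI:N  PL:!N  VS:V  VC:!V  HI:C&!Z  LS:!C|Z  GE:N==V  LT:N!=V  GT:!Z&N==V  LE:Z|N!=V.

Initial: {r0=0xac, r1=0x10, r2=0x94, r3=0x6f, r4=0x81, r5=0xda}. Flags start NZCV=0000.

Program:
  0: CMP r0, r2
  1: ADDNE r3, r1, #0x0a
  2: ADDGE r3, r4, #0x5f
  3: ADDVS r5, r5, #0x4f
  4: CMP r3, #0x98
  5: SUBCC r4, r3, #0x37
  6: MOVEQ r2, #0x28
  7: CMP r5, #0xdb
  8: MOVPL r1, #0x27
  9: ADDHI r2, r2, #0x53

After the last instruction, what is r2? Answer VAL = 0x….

[0] flags=0010 → (cmp)
[1] flags=0010 NE?T → r3=0x1a
[2] flags=0010 GE?T → r3=0xe0
[3] flags=0010 VS?F → skip
[4] flags=0010 → (cmp)
[5] flags=0010 CC?F → skip
[6] flags=0010 EQ?F → skip
[7] flags=1000 → (cmp)
[8] flags=1000 PL?F → skip
[9] flags=1000 HI?F → skip

VAL = 0x94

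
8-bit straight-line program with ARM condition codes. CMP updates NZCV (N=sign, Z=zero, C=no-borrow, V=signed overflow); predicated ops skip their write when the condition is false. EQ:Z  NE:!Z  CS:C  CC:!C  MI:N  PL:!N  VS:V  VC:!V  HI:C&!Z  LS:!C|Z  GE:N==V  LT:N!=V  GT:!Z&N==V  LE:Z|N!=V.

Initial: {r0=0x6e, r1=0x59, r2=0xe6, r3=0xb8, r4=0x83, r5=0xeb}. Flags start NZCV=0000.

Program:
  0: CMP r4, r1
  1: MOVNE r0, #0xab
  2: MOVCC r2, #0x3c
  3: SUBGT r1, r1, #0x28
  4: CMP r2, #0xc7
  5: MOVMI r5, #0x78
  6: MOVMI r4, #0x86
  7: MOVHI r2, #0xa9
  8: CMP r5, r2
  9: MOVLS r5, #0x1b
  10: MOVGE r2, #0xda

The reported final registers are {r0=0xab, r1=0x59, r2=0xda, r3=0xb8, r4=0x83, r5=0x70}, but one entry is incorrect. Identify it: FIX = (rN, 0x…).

[0] flags=0011 → (cmp)
[1] flags=0011 NE?T → r0=0xab
[2] flags=0011 CC?F → skip
[3] flags=0011 GT?F → skip
[4] flags=0010 → (cmp)
[5] flags=0010 MI?F → skip
[6] flags=0010 MI?F → skip
[7] flags=0010 HI?T → r2=0xa9
[8] flags=0010 → (cmp)
[9] flags=0010 LS?F → skip
[10] flags=0010 GE?T → r2=0xda

FIX = (r5, 0xeb)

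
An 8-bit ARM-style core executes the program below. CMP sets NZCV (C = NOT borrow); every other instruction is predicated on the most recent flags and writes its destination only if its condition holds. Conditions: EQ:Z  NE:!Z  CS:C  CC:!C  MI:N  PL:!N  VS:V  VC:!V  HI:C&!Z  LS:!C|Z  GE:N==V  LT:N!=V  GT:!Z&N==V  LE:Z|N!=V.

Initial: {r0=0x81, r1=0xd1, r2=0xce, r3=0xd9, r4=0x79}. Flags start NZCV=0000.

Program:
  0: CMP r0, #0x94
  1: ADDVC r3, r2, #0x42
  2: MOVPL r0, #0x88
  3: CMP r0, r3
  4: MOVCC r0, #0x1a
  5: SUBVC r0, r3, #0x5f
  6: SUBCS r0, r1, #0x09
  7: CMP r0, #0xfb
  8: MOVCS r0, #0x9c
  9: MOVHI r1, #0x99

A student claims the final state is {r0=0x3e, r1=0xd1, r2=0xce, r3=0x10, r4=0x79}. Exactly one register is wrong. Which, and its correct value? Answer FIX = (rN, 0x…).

FIX = (r0, 0xc8)

[0] flags=1000 → (cmp)
[1] flags=1000 VC?T → r3=0x10
[2] flags=1000 PL?F → skip
[3] flags=0011 → (cmp)
[4] flags=0011 CC?F → skip
[5] flags=0011 VC?F → skip
[6] flags=0011 CS?T → r0=0xc8
[7] flags=1000 → (cmp)
[8] flags=1000 CS?F → skip
[9] flags=1000 HI?F → skip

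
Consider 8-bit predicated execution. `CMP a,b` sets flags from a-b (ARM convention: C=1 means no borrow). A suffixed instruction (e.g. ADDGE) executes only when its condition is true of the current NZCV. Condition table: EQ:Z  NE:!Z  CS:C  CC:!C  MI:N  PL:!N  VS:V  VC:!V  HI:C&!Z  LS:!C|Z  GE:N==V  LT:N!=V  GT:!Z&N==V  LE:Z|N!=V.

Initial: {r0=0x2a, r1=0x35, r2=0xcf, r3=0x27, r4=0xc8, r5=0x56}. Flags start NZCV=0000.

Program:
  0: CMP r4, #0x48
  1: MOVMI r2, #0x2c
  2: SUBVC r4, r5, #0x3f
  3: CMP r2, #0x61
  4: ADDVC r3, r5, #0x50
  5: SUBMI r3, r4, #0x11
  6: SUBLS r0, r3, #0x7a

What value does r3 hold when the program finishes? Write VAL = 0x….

[0] flags=1010 → (cmp)
[1] flags=1010 MI?T → r2=0x2c
[2] flags=1010 VC?T → r4=0x17
[3] flags=1000 → (cmp)
[4] flags=1000 VC?T → r3=0xa6
[5] flags=1000 MI?T → r3=0x06
[6] flags=1000 LS?T → r0=0x8c

VAL = 0x06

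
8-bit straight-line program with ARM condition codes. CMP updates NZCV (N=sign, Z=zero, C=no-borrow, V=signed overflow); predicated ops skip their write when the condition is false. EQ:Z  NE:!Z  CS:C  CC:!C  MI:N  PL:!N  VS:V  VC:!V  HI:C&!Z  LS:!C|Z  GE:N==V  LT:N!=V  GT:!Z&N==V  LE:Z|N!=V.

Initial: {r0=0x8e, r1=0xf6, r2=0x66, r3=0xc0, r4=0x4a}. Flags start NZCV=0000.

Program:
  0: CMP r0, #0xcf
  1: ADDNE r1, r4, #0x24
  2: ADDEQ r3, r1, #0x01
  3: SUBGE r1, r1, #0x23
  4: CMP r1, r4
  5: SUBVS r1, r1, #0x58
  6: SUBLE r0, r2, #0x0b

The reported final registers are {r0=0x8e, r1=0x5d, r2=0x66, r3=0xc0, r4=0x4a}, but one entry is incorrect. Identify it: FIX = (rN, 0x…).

FIX = (r1, 0x6e)

0: ✓ CMP  NZCV=1000
1: ✓ ADDNE  r1←0x6e
2: · ADDEQ
3: · SUBGE
4: ✓ CMP  NZCV=0010
5: · SUBVS
6: · SUBLE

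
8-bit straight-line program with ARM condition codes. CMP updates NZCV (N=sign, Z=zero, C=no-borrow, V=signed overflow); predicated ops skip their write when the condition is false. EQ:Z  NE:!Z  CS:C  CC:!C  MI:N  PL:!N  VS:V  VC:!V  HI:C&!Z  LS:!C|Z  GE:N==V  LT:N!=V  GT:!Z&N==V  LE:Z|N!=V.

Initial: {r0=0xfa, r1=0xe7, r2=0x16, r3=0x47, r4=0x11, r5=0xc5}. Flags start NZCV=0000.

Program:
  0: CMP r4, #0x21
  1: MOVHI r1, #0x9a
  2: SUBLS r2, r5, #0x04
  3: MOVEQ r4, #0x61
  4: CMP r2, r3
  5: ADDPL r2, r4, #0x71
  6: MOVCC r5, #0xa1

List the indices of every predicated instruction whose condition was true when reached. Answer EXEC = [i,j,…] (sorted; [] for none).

[0] flags=1000 → (cmp)
[1] flags=1000 HI?F → skip
[2] flags=1000 LS?T → r2=0xc1
[3] flags=1000 EQ?F → skip
[4] flags=0011 → (cmp)
[5] flags=0011 PL?T → r2=0x82
[6] flags=0011 CC?F → skip

EXEC = [2,5]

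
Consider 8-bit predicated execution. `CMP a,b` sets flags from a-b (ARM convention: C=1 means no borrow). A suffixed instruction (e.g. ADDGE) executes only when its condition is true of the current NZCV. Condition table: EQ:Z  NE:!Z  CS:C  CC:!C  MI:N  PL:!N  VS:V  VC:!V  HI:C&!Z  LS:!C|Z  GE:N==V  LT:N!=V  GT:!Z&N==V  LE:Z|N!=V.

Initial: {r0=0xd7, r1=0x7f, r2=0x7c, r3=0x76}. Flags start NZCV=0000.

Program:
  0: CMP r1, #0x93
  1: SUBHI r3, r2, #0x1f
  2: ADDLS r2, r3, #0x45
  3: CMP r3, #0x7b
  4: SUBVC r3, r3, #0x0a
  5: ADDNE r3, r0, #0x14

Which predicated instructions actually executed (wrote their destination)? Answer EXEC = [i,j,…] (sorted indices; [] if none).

0: ✓ CMP  NZCV=1001
1: · SUBHI
2: ✓ ADDLS  r2←0xbb
3: ✓ CMP  NZCV=1000
4: ✓ SUBVC  r3←0x6c
5: ✓ ADDNE  r3←0xeb

EXEC = [2,4,5]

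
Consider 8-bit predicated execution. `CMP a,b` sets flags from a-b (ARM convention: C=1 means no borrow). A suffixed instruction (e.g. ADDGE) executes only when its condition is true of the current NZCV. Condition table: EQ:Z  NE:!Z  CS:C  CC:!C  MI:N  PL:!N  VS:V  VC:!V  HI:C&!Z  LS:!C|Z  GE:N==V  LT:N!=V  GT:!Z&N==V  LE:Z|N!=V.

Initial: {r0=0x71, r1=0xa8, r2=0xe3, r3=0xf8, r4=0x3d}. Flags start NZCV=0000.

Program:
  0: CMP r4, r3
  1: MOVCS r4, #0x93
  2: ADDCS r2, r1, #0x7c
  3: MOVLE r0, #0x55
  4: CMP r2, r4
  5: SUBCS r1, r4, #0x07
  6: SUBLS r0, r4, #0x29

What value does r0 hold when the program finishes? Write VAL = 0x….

VAL = 0x71

[0] flags=0000 → (cmp)
[1] flags=0000 CS?F → skip
[2] flags=0000 CS?F → skip
[3] flags=0000 LE?F → skip
[4] flags=1010 → (cmp)
[5] flags=1010 CS?T → r1=0x36
[6] flags=1010 LS?F → skip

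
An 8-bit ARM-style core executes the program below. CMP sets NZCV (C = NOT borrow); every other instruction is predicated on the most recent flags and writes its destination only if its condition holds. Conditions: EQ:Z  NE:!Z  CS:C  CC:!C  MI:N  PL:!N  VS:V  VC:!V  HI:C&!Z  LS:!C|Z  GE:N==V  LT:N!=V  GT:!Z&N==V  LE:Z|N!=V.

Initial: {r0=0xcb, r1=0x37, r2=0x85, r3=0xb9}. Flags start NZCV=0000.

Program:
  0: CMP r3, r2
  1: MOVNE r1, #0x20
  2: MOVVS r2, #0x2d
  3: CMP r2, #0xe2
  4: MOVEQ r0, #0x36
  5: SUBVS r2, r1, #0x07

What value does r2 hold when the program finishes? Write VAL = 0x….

VAL = 0x85

0: ✓ CMP  NZCV=0010
1: ✓ MOVNE  r1←0x20
2: · MOVVS
3: ✓ CMP  NZCV=1000
4: · MOVEQ
5: · SUBVS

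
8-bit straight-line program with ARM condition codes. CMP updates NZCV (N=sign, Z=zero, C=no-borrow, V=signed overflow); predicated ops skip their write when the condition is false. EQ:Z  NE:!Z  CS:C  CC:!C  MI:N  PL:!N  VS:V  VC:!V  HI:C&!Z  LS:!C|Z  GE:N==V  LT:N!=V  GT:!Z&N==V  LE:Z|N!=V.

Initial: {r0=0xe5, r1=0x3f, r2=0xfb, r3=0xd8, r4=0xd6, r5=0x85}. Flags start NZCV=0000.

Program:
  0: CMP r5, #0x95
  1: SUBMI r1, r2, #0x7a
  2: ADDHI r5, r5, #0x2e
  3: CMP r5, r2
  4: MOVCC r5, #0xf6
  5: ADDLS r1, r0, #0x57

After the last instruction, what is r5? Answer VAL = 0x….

[0] flags=1000 → (cmp)
[1] flags=1000 MI?T → r1=0x81
[2] flags=1000 HI?F → skip
[3] flags=1000 → (cmp)
[4] flags=1000 CC?T → r5=0xf6
[5] flags=1000 LS?T → r1=0x3c

VAL = 0xf6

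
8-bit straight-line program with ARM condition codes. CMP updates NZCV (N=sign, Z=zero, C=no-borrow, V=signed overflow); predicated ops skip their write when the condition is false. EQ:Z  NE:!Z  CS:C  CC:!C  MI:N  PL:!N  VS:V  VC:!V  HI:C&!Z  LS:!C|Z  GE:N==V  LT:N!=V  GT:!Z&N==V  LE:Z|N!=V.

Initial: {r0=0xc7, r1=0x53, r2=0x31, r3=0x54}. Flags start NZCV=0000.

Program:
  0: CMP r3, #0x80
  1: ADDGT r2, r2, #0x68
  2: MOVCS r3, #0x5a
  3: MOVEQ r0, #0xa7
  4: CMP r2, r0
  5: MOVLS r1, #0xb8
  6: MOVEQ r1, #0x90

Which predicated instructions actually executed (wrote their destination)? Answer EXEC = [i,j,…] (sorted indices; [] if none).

EXEC = [1,5]

0: ✓ CMP  NZCV=1001
1: ✓ ADDGT  r2←0x99
2: · MOVCS
3: · MOVEQ
4: ✓ CMP  NZCV=1000
5: ✓ MOVLS  r1←0xb8
6: · MOVEQ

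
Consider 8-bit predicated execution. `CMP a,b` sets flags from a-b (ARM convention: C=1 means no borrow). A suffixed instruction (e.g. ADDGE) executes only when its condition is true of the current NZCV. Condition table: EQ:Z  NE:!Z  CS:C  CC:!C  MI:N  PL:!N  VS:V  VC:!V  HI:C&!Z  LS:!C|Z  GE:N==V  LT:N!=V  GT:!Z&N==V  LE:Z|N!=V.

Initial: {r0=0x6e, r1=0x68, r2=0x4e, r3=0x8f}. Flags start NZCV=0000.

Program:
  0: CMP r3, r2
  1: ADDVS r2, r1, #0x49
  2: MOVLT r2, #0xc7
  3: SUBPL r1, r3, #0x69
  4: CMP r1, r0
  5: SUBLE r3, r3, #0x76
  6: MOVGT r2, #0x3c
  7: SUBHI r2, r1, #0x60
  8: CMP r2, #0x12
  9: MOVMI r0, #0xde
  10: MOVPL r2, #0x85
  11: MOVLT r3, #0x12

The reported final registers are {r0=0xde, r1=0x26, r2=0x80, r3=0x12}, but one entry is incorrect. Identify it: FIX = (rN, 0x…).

FIX = (r2, 0xc7)

[0] flags=0011 → (cmp)
[1] flags=0011 VS?T → r2=0xb1
[2] flags=0011 LT?T → r2=0xc7
[3] flags=0011 PL?T → r1=0x26
[4] flags=1000 → (cmp)
[5] flags=1000 LE?T → r3=0x19
[6] flags=1000 GT?F → skip
[7] flags=1000 HI?F → skip
[8] flags=1010 → (cmp)
[9] flags=1010 MI?T → r0=0xde
[10] flags=1010 PL?F → skip
[11] flags=1010 LT?T → r3=0x12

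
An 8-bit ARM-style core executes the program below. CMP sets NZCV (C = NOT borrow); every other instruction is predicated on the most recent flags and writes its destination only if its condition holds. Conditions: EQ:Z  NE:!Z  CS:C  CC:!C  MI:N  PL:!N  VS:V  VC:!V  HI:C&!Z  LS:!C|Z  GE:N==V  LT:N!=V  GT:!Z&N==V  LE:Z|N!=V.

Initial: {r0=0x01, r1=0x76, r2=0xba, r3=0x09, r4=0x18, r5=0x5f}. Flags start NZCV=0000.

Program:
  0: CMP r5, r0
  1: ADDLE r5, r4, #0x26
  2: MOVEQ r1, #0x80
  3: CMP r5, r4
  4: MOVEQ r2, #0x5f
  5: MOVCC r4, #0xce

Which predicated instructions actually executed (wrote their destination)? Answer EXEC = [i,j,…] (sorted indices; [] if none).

EXEC = []

0: ✓ CMP  NZCV=0010
1: · ADDLE
2: · MOVEQ
3: ✓ CMP  NZCV=0010
4: · MOVEQ
5: · MOVCC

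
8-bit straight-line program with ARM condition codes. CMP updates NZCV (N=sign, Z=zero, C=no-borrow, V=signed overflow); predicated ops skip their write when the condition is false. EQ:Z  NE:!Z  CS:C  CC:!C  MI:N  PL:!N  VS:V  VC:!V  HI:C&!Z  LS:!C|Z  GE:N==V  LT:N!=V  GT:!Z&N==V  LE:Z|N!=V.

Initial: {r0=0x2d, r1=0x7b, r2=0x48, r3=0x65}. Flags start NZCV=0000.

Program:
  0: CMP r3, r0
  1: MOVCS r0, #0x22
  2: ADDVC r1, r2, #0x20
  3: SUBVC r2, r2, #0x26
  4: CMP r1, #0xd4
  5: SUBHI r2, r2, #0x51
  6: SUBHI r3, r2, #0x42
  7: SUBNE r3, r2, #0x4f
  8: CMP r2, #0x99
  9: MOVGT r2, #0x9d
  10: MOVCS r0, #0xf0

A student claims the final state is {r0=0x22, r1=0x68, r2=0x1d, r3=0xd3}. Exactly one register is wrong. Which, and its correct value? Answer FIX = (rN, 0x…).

FIX = (r2, 0x9d)

0: ✓ CMP  NZCV=0010
1: ✓ MOVCS  r0←0x22
2: ✓ ADDVC  r1←0x68
3: ✓ SUBVC  r2←0x22
4: ✓ CMP  NZCV=1001
5: · SUBHI
6: · SUBHI
7: ✓ SUBNE  r3←0xd3
8: ✓ CMP  NZCV=1001
9: ✓ MOVGT  r2←0x9d
10: · MOVCS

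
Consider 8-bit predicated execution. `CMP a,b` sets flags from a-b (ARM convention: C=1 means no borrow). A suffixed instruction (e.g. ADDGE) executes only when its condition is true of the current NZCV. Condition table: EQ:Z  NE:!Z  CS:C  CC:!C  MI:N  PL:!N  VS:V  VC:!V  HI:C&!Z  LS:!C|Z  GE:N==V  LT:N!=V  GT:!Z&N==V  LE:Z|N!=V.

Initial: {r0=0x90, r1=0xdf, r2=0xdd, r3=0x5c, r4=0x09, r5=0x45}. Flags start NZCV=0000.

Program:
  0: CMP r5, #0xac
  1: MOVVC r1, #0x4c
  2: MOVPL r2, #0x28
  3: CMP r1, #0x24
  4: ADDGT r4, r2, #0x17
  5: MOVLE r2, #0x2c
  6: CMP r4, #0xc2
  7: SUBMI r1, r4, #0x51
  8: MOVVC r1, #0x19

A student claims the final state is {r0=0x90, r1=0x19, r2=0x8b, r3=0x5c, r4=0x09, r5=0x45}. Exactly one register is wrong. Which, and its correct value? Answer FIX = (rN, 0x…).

0: ✓ CMP  NZCV=1001
1: · MOVVC
2: · MOVPL
3: ✓ CMP  NZCV=1010
4: · ADDGT
5: ✓ MOVLE  r2←0x2c
6: ✓ CMP  NZCV=0000
7: · SUBMI
8: ✓ MOVVC  r1←0x19

FIX = (r2, 0x2c)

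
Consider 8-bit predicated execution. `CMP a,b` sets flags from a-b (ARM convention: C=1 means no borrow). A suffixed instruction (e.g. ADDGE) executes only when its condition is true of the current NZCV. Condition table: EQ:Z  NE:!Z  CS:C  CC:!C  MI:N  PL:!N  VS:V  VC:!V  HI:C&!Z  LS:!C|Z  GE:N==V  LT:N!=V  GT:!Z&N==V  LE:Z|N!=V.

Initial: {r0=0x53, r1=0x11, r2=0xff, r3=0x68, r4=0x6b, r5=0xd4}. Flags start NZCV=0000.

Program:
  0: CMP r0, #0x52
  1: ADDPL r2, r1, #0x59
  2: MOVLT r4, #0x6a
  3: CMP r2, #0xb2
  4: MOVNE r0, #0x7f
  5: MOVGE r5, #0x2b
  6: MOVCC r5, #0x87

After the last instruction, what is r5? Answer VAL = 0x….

0: ✓ CMP  NZCV=0010
1: ✓ ADDPL  r2←0x6a
2: · MOVLT
3: ✓ CMP  NZCV=1001
4: ✓ MOVNE  r0←0x7f
5: ✓ MOVGE  r5←0x2b
6: ✓ MOVCC  r5←0x87

VAL = 0x87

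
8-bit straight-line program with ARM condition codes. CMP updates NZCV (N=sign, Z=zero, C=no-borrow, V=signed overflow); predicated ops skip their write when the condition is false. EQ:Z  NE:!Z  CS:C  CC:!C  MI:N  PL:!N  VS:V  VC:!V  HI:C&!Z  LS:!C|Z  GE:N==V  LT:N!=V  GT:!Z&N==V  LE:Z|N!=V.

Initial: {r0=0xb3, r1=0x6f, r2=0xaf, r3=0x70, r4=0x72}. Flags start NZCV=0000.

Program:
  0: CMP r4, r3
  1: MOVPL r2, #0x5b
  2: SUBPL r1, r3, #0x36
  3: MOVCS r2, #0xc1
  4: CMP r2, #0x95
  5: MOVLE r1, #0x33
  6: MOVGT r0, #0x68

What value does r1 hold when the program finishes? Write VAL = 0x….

[0] flags=0010 → (cmp)
[1] flags=0010 PL?T → r2=0x5b
[2] flags=0010 PL?T → r1=0x3a
[3] flags=0010 CS?T → r2=0xc1
[4] flags=0010 → (cmp)
[5] flags=0010 LE?F → skip
[6] flags=0010 GT?T → r0=0x68

VAL = 0x3a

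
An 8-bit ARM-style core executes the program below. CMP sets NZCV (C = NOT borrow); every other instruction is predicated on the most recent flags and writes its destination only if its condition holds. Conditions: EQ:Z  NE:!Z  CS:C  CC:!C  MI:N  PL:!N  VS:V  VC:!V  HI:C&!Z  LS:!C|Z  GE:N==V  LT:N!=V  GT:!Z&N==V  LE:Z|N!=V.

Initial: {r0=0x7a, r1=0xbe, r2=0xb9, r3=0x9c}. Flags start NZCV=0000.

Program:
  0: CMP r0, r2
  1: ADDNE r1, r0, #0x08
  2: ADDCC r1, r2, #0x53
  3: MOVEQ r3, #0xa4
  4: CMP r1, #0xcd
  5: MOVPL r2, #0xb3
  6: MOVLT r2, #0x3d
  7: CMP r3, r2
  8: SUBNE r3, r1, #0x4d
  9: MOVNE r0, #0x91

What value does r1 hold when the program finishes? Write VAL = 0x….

[0] flags=1001 → (cmp)
[1] flags=1001 NE?T → r1=0x82
[2] flags=1001 CC?T → r1=0x0c
[3] flags=1001 EQ?F → skip
[4] flags=0000 → (cmp)
[5] flags=0000 PL?T → r2=0xb3
[6] flags=0000 LT?F → skip
[7] flags=1000 → (cmp)
[8] flags=1000 NE?T → r3=0xbf
[9] flags=1000 NE?T → r0=0x91

VAL = 0x0c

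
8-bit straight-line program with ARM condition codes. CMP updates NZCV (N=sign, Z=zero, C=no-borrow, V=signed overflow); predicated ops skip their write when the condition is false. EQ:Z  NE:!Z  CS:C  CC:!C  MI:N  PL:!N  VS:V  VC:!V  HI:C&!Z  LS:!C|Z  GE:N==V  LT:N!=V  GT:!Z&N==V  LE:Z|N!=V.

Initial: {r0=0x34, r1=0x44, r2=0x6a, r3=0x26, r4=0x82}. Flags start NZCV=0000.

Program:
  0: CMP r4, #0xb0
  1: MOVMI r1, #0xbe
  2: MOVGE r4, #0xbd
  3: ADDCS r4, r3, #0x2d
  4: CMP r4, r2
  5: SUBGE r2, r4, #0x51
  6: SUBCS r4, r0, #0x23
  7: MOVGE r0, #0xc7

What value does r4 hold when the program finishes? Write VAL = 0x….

VAL = 0x11

[0] flags=1000 → (cmp)
[1] flags=1000 MI?T → r1=0xbe
[2] flags=1000 GE?F → skip
[3] flags=1000 CS?F → skip
[4] flags=0011 → (cmp)
[5] flags=0011 GE?F → skip
[6] flags=0011 CS?T → r4=0x11
[7] flags=0011 GE?F → skip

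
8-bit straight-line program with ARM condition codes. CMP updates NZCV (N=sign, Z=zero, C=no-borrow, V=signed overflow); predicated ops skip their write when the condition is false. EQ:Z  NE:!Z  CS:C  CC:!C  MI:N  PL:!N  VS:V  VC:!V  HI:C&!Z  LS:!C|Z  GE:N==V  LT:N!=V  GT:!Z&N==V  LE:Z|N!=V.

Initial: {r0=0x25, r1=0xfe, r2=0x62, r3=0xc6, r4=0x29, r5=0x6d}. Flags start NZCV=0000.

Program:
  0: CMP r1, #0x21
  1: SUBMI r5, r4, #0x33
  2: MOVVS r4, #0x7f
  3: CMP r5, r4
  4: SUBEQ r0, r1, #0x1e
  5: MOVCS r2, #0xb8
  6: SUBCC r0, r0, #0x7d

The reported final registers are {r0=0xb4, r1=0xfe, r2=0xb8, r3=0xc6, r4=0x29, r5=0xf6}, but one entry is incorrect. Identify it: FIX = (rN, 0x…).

[0] flags=1010 → (cmp)
[1] flags=1010 MI?T → r5=0xf6
[2] flags=1010 VS?F → skip
[3] flags=1010 → (cmp)
[4] flags=1010 EQ?F → skip
[5] flags=1010 CS?T → r2=0xb8
[6] flags=1010 CC?F → skip

FIX = (r0, 0x25)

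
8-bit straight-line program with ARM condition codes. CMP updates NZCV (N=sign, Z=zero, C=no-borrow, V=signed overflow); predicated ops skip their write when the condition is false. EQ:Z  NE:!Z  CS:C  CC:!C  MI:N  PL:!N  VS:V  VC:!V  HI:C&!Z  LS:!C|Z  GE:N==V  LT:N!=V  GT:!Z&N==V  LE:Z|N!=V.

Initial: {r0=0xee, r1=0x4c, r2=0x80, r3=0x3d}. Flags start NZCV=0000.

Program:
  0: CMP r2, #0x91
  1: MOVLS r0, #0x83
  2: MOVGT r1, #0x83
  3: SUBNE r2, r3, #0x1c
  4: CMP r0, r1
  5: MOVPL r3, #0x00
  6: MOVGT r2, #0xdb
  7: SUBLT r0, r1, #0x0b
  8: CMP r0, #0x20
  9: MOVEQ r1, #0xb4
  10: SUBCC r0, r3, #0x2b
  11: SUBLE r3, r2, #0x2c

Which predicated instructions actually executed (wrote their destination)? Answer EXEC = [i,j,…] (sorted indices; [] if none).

EXEC = [1,3,5,7]

[0] flags=1000 → (cmp)
[1] flags=1000 LS?T → r0=0x83
[2] flags=1000 GT?F → skip
[3] flags=1000 NE?T → r2=0x21
[4] flags=0011 → (cmp)
[5] flags=0011 PL?T → r3=0x00
[6] flags=0011 GT?F → skip
[7] flags=0011 LT?T → r0=0x41
[8] flags=0010 → (cmp)
[9] flags=0010 EQ?F → skip
[10] flags=0010 CC?F → skip
[11] flags=0010 LE?F → skip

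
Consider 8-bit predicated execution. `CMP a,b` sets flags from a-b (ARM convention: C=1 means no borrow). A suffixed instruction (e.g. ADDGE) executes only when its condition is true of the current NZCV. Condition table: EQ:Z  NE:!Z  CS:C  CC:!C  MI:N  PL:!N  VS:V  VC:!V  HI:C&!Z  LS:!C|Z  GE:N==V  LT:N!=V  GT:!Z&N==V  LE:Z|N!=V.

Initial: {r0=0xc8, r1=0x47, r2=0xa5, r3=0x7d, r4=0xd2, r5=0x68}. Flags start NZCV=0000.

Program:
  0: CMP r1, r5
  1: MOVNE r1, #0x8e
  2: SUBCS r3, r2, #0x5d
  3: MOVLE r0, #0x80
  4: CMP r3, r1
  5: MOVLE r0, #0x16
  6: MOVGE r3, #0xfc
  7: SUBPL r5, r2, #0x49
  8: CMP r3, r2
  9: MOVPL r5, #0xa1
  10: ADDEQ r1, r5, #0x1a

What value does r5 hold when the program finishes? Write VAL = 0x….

VAL = 0xa1

0: ✓ CMP  NZCV=1000
1: ✓ MOVNE  r1←0x8e
2: · SUBCS
3: ✓ MOVLE  r0←0x80
4: ✓ CMP  NZCV=1001
5: · MOVLE
6: ✓ MOVGE  r3←0xfc
7: · SUBPL
8: ✓ CMP  NZCV=0010
9: ✓ MOVPL  r5←0xa1
10: · ADDEQ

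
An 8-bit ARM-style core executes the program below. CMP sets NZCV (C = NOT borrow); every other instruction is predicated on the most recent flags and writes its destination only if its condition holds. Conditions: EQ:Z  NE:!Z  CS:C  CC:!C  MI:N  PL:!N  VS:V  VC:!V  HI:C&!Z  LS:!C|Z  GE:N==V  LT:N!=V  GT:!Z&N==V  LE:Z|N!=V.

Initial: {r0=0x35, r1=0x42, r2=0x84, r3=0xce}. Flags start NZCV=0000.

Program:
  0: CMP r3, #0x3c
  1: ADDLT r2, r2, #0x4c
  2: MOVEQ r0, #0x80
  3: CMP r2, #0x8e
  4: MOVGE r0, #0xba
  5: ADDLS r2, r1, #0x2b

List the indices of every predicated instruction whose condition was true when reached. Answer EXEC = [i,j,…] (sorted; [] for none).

EXEC = [1,4]

[0] flags=1010 → (cmp)
[1] flags=1010 LT?T → r2=0xd0
[2] flags=1010 EQ?F → skip
[3] flags=0010 → (cmp)
[4] flags=0010 GE?T → r0=0xba
[5] flags=0010 LS?F → skip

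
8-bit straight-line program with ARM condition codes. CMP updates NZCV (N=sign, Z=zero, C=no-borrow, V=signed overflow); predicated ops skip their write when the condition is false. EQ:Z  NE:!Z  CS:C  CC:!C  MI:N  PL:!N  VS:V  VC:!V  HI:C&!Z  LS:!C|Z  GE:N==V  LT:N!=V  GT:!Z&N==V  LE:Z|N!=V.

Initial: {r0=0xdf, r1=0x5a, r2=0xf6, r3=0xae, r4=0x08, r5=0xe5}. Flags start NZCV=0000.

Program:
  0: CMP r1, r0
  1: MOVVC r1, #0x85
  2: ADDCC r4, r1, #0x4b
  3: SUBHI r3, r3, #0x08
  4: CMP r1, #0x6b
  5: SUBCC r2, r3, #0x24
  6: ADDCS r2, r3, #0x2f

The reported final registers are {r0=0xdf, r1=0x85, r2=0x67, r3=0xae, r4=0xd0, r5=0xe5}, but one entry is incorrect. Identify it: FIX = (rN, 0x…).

FIX = (r2, 0xdd)

0: ✓ CMP  NZCV=0000
1: ✓ MOVVC  r1←0x85
2: ✓ ADDCC  r4←0xd0
3: · SUBHI
4: ✓ CMP  NZCV=0011
5: · SUBCC
6: ✓ ADDCS  r2←0xdd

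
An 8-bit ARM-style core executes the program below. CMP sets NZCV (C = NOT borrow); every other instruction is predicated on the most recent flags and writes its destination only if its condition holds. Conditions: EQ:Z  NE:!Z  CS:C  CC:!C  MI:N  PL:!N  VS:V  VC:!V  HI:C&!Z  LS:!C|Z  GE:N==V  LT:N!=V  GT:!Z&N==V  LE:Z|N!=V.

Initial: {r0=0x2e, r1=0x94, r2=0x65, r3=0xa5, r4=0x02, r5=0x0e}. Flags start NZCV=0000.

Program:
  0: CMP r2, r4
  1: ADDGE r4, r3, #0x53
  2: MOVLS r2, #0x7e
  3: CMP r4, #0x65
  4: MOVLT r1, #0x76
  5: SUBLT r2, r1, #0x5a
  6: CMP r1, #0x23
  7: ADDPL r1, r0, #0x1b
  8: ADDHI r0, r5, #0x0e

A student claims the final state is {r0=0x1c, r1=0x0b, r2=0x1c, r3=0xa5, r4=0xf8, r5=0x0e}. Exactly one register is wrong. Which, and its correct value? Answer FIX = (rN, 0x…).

0: ✓ CMP  NZCV=0010
1: ✓ ADDGE  r4←0xf8
2: · MOVLS
3: ✓ CMP  NZCV=1010
4: ✓ MOVLT  r1←0x76
5: ✓ SUBLT  r2←0x1c
6: ✓ CMP  NZCV=0010
7: ✓ ADDPL  r1←0x49
8: ✓ ADDHI  r0←0x1c

FIX = (r1, 0x49)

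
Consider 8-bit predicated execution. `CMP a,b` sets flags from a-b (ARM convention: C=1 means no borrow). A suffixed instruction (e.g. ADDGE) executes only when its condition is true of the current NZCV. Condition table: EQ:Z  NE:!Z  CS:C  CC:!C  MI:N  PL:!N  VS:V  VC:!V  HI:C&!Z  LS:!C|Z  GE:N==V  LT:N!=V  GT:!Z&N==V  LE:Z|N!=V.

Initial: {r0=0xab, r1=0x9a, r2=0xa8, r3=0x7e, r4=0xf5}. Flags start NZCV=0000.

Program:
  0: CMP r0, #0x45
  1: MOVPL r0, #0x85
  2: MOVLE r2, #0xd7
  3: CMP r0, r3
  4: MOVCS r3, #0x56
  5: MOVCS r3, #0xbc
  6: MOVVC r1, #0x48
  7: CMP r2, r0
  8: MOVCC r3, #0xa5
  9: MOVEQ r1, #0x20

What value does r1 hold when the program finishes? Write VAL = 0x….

[0] flags=0011 → (cmp)
[1] flags=0011 PL?T → r0=0x85
[2] flags=0011 LE?T → r2=0xd7
[3] flags=0011 → (cmp)
[4] flags=0011 CS?T → r3=0x56
[5] flags=0011 CS?T → r3=0xbc
[6] flags=0011 VC?F → skip
[7] flags=0010 → (cmp)
[8] flags=0010 CC?F → skip
[9] flags=0010 EQ?F → skip

VAL = 0x9a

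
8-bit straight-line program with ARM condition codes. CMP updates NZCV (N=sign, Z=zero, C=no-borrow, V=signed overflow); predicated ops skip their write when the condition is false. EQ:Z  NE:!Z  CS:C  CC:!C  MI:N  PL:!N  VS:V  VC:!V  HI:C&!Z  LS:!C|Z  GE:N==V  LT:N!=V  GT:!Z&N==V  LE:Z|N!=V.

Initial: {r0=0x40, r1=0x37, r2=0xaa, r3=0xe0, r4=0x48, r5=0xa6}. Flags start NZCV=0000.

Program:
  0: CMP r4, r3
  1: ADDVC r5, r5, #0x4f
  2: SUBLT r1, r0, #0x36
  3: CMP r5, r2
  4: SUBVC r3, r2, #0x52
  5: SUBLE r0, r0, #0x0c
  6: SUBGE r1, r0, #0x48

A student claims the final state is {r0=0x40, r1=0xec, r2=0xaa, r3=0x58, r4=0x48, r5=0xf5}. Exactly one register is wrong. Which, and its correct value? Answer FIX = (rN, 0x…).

0: ✓ CMP  NZCV=0000
1: ✓ ADDVC  r5←0xf5
2: · SUBLT
3: ✓ CMP  NZCV=0010
4: ✓ SUBVC  r3←0x58
5: · SUBLE
6: ✓ SUBGE  r1←0xf8

FIX = (r1, 0xf8)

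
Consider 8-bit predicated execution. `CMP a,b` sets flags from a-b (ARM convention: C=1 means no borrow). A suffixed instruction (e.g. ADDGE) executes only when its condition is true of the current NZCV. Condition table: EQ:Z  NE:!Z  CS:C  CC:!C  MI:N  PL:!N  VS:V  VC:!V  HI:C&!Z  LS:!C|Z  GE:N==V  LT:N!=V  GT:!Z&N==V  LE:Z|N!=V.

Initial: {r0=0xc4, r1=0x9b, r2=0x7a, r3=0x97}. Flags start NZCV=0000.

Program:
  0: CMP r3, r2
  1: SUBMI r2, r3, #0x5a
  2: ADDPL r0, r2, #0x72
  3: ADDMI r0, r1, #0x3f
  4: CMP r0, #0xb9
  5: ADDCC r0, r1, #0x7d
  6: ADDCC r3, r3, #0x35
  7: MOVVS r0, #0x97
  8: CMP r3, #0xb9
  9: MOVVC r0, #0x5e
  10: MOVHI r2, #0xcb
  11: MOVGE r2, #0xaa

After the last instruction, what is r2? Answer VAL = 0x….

[0] flags=0011 → (cmp)
[1] flags=0011 MI?F → skip
[2] flags=0011 PL?T → r0=0xec
[3] flags=0011 MI?F → skip
[4] flags=0010 → (cmp)
[5] flags=0010 CC?F → skip
[6] flags=0010 CC?F → skip
[7] flags=0010 VS?F → skip
[8] flags=1000 → (cmp)
[9] flags=1000 VC?T → r0=0x5e
[10] flags=1000 HI?F → skip
[11] flags=1000 GE?F → skip

VAL = 0x7a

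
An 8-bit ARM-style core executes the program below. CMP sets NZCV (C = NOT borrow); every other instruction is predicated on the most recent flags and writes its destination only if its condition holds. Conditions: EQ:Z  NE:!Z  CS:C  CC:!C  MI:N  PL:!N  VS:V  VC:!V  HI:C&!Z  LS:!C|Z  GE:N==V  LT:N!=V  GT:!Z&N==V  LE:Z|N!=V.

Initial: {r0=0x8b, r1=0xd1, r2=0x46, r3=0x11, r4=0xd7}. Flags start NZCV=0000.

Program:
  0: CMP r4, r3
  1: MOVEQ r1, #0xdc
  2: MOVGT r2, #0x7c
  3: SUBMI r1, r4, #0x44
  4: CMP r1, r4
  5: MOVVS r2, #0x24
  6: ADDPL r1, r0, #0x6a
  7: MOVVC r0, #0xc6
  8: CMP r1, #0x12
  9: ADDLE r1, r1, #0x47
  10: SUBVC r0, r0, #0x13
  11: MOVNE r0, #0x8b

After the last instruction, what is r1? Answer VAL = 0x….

VAL = 0xda

0: ✓ CMP  NZCV=1010
1: · MOVEQ
2: · MOVGT
3: ✓ SUBMI  r1←0x93
4: ✓ CMP  NZCV=1000
5: · MOVVS
6: · ADDPL
7: ✓ MOVVC  r0←0xc6
8: ✓ CMP  NZCV=1010
9: ✓ ADDLE  r1←0xda
10: ✓ SUBVC  r0←0xb3
11: ✓ MOVNE  r0←0x8b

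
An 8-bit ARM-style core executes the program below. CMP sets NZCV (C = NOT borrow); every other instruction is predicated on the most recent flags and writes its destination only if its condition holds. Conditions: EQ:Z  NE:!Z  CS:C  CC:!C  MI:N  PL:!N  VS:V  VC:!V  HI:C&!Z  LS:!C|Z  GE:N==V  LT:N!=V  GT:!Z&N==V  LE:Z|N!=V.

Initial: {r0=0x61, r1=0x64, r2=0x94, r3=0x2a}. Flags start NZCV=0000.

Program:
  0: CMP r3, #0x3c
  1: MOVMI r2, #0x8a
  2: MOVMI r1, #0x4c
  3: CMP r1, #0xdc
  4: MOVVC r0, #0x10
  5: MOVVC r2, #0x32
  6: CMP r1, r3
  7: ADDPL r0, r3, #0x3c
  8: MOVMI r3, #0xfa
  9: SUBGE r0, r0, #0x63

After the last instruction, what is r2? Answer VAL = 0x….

0: ✓ CMP  NZCV=1000
1: ✓ MOVMI  r2←0x8a
2: ✓ MOVMI  r1←0x4c
3: ✓ CMP  NZCV=0000
4: ✓ MOVVC  r0←0x10
5: ✓ MOVVC  r2←0x32
6: ✓ CMP  NZCV=0010
7: ✓ ADDPL  r0←0x66
8: · MOVMI
9: ✓ SUBGE  r0←0x03

VAL = 0x32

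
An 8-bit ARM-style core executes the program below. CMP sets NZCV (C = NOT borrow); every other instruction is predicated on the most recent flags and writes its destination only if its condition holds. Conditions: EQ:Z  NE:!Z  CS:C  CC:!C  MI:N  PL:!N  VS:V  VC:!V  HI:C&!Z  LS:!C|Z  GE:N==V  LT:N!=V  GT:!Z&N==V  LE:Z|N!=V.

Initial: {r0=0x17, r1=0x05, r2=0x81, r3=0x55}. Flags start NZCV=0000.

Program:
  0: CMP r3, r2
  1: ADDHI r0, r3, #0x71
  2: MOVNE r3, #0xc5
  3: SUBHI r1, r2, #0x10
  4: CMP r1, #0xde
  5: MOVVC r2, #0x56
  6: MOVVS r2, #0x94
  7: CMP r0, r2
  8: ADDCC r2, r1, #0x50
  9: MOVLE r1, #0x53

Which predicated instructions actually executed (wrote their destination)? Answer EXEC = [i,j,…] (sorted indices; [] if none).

[0] flags=1001 → (cmp)
[1] flags=1001 HI?F → skip
[2] flags=1001 NE?T → r3=0xc5
[3] flags=1001 HI?F → skip
[4] flags=0000 → (cmp)
[5] flags=0000 VC?T → r2=0x56
[6] flags=0000 VS?F → skip
[7] flags=1000 → (cmp)
[8] flags=1000 CC?T → r2=0x55
[9] flags=1000 LE?T → r1=0x53

EXEC = [2,5,8,9]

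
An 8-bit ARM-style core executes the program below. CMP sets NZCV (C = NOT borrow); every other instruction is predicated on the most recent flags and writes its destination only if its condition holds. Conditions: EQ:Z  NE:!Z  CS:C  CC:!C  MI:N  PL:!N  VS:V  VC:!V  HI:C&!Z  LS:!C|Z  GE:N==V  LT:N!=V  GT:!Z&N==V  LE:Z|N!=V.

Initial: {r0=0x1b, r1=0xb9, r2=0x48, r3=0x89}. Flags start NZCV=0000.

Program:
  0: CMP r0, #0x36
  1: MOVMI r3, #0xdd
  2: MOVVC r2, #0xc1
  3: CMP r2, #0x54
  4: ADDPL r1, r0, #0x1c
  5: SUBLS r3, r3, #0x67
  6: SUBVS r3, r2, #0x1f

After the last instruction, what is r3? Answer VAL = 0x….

0: ✓ CMP  NZCV=1000
1: ✓ MOVMI  r3←0xdd
2: ✓ MOVVC  r2←0xc1
3: ✓ CMP  NZCV=0011
4: ✓ ADDPL  r1←0x37
5: · SUBLS
6: ✓ SUBVS  r3←0xa2

VAL = 0xa2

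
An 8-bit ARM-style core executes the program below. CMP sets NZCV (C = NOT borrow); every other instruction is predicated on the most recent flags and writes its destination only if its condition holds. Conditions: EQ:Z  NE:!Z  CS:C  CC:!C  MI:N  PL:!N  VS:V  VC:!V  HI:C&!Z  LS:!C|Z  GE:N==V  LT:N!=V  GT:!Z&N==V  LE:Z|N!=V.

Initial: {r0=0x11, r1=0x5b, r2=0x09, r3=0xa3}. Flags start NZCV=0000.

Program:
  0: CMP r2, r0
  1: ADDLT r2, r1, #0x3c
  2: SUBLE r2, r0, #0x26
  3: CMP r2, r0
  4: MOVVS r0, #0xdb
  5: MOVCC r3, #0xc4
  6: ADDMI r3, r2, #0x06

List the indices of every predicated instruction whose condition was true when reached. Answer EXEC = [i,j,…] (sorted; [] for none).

EXEC = [1,2,6]

[0] flags=1000 → (cmp)
[1] flags=1000 LT?T → r2=0x97
[2] flags=1000 LE?T → r2=0xeb
[3] flags=1010 → (cmp)
[4] flags=1010 VS?F → skip
[5] flags=1010 CC?F → skip
[6] flags=1010 MI?T → r3=0xf1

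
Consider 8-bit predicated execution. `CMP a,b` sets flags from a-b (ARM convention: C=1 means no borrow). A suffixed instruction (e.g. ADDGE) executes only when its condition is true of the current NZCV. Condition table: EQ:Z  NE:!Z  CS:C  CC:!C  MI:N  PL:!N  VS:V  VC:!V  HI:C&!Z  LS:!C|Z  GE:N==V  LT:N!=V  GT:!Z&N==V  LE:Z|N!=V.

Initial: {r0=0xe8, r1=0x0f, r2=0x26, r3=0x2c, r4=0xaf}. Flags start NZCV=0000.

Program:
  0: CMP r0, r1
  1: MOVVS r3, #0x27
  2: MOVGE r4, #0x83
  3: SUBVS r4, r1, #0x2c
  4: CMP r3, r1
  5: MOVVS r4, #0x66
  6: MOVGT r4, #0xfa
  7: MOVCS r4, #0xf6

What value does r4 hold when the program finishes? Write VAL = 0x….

[0] flags=1010 → (cmp)
[1] flags=1010 VS?F → skip
[2] flags=1010 GE?F → skip
[3] flags=1010 VS?F → skip
[4] flags=0010 → (cmp)
[5] flags=0010 VS?F → skip
[6] flags=0010 GT?T → r4=0xfa
[7] flags=0010 CS?T → r4=0xf6

VAL = 0xf6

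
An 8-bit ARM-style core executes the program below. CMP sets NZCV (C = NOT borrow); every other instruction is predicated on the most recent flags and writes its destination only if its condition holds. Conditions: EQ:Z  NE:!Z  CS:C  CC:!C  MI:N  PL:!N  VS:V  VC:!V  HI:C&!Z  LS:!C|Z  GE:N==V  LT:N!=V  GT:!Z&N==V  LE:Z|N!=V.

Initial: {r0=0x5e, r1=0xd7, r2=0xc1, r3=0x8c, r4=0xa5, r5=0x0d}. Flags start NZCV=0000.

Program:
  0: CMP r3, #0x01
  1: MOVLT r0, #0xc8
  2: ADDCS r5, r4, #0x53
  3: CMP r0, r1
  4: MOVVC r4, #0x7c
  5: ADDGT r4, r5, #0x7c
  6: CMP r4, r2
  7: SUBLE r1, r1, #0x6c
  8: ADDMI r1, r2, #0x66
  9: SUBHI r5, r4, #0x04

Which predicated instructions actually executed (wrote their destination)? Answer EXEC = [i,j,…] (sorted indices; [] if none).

[0] flags=1010 → (cmp)
[1] flags=1010 LT?T → r0=0xc8
[2] flags=1010 CS?T → r5=0xf8
[3] flags=1000 → (cmp)
[4] flags=1000 VC?T → r4=0x7c
[5] flags=1000 GT?F → skip
[6] flags=1001 → (cmp)
[7] flags=1001 LE?F → skip
[8] flags=1001 MI?T → r1=0x27
[9] flags=1001 HI?F → skip

EXEC = [1,2,4,8]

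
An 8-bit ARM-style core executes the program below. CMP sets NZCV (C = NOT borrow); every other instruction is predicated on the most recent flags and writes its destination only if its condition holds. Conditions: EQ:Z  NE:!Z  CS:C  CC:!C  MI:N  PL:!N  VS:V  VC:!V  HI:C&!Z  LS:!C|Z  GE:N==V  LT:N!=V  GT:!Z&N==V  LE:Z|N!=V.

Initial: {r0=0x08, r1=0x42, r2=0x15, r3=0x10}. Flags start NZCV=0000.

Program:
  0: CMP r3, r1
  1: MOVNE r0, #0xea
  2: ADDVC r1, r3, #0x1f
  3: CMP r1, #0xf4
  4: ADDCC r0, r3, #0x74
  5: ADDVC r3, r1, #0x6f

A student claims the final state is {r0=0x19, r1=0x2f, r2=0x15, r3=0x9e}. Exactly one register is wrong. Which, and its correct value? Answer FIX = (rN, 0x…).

0: ✓ CMP  NZCV=1000
1: ✓ MOVNE  r0←0xea
2: ✓ ADDVC  r1←0x2f
3: ✓ CMP  NZCV=0000
4: ✓ ADDCC  r0←0x84
5: ✓ ADDVC  r3←0x9e

FIX = (r0, 0x84)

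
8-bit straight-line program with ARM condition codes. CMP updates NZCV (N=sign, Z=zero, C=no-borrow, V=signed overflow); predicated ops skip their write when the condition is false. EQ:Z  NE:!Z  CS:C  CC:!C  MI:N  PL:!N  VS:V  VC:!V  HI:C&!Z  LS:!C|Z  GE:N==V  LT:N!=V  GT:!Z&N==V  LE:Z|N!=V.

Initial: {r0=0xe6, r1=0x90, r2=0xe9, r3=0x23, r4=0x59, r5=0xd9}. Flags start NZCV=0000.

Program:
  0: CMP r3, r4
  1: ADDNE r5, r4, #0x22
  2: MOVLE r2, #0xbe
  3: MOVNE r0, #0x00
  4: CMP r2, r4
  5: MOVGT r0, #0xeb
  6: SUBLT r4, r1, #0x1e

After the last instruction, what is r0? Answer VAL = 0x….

0: ✓ CMP  NZCV=1000
1: ✓ ADDNE  r5←0x7b
2: ✓ MOVLE  r2←0xbe
3: ✓ MOVNE  r0←0x00
4: ✓ CMP  NZCV=0011
5: · MOVGT
6: ✓ SUBLT  r4←0x72

VAL = 0x00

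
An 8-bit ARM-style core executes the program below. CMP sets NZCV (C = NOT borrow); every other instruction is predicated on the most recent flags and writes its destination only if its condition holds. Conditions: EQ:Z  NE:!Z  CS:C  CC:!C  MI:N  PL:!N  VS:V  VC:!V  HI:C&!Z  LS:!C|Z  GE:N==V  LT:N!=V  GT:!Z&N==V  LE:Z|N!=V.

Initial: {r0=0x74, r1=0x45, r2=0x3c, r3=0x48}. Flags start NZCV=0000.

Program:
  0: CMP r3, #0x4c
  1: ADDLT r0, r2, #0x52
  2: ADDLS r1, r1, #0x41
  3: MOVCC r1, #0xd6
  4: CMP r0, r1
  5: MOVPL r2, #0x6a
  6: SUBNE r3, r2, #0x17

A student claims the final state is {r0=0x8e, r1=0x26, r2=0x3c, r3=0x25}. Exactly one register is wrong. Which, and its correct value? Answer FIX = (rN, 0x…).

FIX = (r1, 0xd6)

0: ✓ CMP  NZCV=1000
1: ✓ ADDLT  r0←0x8e
2: ✓ ADDLS  r1←0x86
3: ✓ MOVCC  r1←0xd6
4: ✓ CMP  NZCV=1000
5: · MOVPL
6: ✓ SUBNE  r3←0x25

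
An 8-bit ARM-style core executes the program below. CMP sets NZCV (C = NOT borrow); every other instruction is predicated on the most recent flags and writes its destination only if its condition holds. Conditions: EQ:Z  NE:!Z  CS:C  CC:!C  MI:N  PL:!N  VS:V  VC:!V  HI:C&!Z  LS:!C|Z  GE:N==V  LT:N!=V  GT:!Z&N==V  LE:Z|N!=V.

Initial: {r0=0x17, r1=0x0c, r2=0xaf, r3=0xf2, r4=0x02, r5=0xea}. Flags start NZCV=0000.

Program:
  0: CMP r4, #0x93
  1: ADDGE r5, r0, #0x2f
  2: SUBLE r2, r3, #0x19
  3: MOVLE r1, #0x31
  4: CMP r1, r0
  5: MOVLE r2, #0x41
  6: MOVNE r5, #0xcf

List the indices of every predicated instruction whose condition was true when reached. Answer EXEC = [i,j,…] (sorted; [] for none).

EXEC = [1,5,6]

[0] flags=0000 → (cmp)
[1] flags=0000 GE?T → r5=0x46
[2] flags=0000 LE?F → skip
[3] flags=0000 LE?F → skip
[4] flags=1000 → (cmp)
[5] flags=1000 LE?T → r2=0x41
[6] flags=1000 NE?T → r5=0xcf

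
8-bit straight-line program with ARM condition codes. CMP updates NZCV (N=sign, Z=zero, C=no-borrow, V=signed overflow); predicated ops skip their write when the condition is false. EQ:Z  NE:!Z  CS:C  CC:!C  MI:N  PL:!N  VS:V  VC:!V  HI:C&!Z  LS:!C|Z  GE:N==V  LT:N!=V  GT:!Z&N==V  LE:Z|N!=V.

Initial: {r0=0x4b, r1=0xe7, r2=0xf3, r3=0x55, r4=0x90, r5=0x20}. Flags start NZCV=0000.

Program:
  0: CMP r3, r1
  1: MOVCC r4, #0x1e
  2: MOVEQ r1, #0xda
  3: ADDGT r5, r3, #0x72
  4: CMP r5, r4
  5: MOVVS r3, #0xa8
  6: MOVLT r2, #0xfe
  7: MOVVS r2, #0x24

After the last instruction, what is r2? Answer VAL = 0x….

VAL = 0xfe

0: ✓ CMP  NZCV=0000
1: ✓ MOVCC  r4←0x1e
2: · MOVEQ
3: ✓ ADDGT  r5←0xc7
4: ✓ CMP  NZCV=1010
5: · MOVVS
6: ✓ MOVLT  r2←0xfe
7: · MOVVS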